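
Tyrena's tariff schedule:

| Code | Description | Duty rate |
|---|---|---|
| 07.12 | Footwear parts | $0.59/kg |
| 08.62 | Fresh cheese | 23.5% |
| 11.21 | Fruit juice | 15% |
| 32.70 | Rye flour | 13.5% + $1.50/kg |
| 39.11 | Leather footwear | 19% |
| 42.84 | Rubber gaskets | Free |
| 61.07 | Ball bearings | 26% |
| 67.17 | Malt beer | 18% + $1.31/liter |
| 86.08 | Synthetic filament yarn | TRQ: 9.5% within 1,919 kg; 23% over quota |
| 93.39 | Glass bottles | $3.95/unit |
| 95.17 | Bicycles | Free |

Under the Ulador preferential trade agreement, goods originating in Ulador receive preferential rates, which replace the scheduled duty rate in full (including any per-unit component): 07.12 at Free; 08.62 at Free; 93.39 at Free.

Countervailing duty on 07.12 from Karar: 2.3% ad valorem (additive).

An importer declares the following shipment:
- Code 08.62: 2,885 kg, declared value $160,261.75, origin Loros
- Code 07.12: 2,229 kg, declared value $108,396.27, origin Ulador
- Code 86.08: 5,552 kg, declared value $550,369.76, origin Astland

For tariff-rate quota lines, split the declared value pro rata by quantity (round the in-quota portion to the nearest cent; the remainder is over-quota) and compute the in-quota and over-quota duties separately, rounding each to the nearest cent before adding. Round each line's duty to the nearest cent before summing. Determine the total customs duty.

Line 1 (08.62, Loros, 2,885 kg, $160,261.75):
Base rate for 08.62 is 23.5%.
08.62 has an FTA preferential rate, but origin Loros is not Ulador; base rate stands.
Duty = $160,261.75 × 23.5% = $37,661.51.
Line 2 (07.12, Ulador, 2,229 kg, $108,396.27):
Base rate for 07.12 is $0.59/kg.
Origin Ulador qualifies under the Tyrena–Ulador agreement and 07.12 is covered: preferential rate Free applies instead.
The additional-duty order on 07.12 targets Karar, not Ulador; it does not apply.
Duty = $108,396.27 × 0% = $0.00.
Line 3 (86.08, Astland, 5,552 kg, $550,369.76):
Code 86.08 is under a tariff-rate quota (threshold 1,919 kg). In-quota: 1,919 kg at 9.5%; over-quota: 3,633 kg at 23%.
Pro-rata value split: in-quota = $550,369.76 × 1,919/5,552 = $190,230.47; over-quota = $550,369.76 − $190,230.47 = $360,139.29.
In-quota duty = $190,230.47 × 9.5% = $18,071.89. Over-quota duty = $360,139.29 × 23% = $82,832.04.
Line duty = $18,071.89 + $82,832.04 = $100,903.93.
Total = $37,661.51 + $0.00 + $100,903.93 = $138,565.44.

$138,565.44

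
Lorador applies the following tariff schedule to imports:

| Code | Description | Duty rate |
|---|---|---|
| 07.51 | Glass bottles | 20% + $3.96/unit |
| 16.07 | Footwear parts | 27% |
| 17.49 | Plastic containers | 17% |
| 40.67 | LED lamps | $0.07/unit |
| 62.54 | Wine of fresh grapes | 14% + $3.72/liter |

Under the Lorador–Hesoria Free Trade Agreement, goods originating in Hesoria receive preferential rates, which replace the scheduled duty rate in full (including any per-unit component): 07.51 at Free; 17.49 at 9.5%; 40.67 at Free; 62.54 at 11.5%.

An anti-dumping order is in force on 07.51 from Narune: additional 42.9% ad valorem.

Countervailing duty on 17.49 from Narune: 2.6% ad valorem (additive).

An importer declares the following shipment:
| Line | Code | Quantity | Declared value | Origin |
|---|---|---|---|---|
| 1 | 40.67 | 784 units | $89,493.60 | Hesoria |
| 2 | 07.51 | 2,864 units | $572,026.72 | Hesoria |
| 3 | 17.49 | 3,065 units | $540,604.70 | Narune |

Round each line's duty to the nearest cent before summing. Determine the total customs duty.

$105,958.52

Line 1 (40.67, Hesoria, 784 units, $89,493.60):
Base rate for 40.67 is $0.07/unit.
Origin Hesoria qualifies under the Lorador–Hesoria agreement and 40.67 is covered: preferential rate Free applies instead.
Duty = $89,493.60 × 0% = $0.00.
Line 2 (07.51, Hesoria, 2,864 units, $572,026.72):
Base rate for 07.51 is 20% + $3.96/unit.
Origin Hesoria qualifies under the Lorador–Hesoria agreement and 07.51 is covered: preferential rate Free applies instead.
The additional-duty order on 07.51 targets Narune, not Hesoria; it does not apply.
Duty = $572,026.72 × 0% = $0.00.
Line 3 (17.49, Narune, 3,065 units, $540,604.70):
Base rate for 17.49 is 17%.
17.49 has an FTA preferential rate, but origin Narune is not Hesoria; base rate stands.
Additional duty on 17.49 from Narune: +2.6%. Applied ad valorem rate: 17% + 2.6% = 19.6%.
Duty = $540,604.70 × 19.6% = $105,958.52.
Total = $0.00 + $0.00 + $105,958.52 = $105,958.52.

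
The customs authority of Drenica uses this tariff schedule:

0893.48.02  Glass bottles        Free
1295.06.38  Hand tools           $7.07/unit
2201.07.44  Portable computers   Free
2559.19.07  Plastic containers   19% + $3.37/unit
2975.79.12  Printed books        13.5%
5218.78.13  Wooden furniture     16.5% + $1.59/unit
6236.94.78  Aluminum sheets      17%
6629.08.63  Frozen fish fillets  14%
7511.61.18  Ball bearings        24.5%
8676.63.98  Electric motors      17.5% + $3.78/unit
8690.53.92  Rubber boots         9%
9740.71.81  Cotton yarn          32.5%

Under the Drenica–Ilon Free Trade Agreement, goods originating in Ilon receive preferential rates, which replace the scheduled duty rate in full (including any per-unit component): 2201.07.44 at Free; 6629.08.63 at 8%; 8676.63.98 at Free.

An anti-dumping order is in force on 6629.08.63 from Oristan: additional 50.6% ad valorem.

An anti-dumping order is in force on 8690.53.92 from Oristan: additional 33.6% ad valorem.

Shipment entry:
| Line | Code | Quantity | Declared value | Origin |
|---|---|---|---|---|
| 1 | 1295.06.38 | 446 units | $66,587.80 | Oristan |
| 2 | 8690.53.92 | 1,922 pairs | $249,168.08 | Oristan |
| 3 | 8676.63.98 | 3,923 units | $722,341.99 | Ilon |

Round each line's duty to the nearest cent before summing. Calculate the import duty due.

Line 1 (1295.06.38, Oristan, 446 units, $66,587.80):
Base rate for 1295.06.38 is $7.07/unit.
Duty = 446 × $7.07 = $3,153.22.
Line 2 (8690.53.92, Oristan, 1,922 pairs, $249,168.08):
Base rate for 8690.53.92 is 9%.
Additional duty on 8690.53.92 from Oristan: +33.6%. Applied ad valorem rate: 9% + 33.6% = 42.6%.
Duty = $249,168.08 × 42.6% = $106,145.60.
Line 3 (8676.63.98, Ilon, 3,923 units, $722,341.99):
Base rate for 8676.63.98 is 17.5% + $3.78/unit.
Origin Ilon qualifies under the Drenica–Ilon agreement and 8676.63.98 is covered: preferential rate Free applies instead.
Duty = $722,341.99 × 0% = $0.00.
Total = $3,153.22 + $106,145.60 + $0.00 = $109,298.82.

$109,298.82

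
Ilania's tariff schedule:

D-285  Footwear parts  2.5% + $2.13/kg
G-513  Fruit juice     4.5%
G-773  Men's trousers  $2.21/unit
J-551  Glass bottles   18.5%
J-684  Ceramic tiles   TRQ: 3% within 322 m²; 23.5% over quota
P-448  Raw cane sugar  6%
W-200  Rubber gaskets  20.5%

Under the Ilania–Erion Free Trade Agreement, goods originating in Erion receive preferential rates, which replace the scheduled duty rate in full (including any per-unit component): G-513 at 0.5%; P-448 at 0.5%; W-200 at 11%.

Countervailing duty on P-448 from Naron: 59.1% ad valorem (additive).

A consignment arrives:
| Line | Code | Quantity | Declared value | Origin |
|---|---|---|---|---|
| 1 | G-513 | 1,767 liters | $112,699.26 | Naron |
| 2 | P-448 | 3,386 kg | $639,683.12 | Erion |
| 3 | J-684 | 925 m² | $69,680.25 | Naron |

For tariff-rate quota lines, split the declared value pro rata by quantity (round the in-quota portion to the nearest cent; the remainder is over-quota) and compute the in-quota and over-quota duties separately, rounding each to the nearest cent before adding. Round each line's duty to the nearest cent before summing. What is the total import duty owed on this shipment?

$19,672.22

Line 1 (G-513, Naron, 1,767 liters, $112,699.26):
Base rate for G-513 is 4.5%.
G-513 has an FTA preferential rate, but origin Naron is not Erion; base rate stands.
Duty = $112,699.26 × 4.5% = $5,071.47.
Line 2 (P-448, Erion, 3,386 kg, $639,683.12):
Base rate for P-448 is 6%.
Origin Erion qualifies under the Ilania–Erion agreement and P-448 is covered: preferential rate 0.5% applies instead.
The additional-duty order on P-448 targets Naron, not Erion; it does not apply.
Duty = $639,683.12 × 0.5% = $3,198.42.
Line 3 (J-684, Naron, 925 m², $69,680.25):
Code J-684 is under a tariff-rate quota (threshold 322 m²). In-quota: 322 m² at 3%; over-quota: 603 m² at 23.5%.
Pro-rata value split: in-quota = $69,680.25 × 322/925 = $24,256.26; over-quota = $69,680.25 − $24,256.26 = $45,423.99.
In-quota duty = $24,256.26 × 3% = $727.69. Over-quota duty = $45,423.99 × 23.5% = $10,674.64.
Line duty = $727.69 + $10,674.64 = $11,402.33.
Total = $5,071.47 + $3,198.42 + $11,402.33 = $19,672.22.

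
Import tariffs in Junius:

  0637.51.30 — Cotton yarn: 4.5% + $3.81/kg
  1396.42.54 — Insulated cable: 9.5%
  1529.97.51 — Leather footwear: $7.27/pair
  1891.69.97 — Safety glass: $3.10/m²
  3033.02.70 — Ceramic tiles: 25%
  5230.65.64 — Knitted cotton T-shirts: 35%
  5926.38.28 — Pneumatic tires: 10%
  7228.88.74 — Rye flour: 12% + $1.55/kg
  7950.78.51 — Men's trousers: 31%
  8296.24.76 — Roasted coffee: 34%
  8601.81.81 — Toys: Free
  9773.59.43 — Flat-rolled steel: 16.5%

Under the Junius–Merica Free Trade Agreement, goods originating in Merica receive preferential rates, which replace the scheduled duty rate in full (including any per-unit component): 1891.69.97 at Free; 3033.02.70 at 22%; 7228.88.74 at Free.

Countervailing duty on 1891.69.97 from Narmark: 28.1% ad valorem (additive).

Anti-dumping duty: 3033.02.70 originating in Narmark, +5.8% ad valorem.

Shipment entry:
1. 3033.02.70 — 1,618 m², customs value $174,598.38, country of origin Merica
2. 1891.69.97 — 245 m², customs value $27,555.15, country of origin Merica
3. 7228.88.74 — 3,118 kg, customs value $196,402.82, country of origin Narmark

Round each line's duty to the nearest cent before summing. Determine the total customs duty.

Line 1 (3033.02.70, Merica, 1,618 m², $174,598.38):
Base rate for 3033.02.70 is 25%.
Origin Merica qualifies under the Junius–Merica agreement and 3033.02.70 is covered: preferential rate 22% applies instead.
The additional-duty order on 3033.02.70 targets Narmark, not Merica; it does not apply.
Duty = $174,598.38 × 22% = $38,411.64.
Line 2 (1891.69.97, Merica, 245 m², $27,555.15):
Base rate for 1891.69.97 is $3.10/m².
Origin Merica qualifies under the Junius–Merica agreement and 1891.69.97 is covered: preferential rate Free applies instead.
The additional-duty order on 1891.69.97 targets Narmark, not Merica; it does not apply.
Duty = $27,555.15 × 0% = $0.00.
Line 3 (7228.88.74, Narmark, 3,118 kg, $196,402.82):
Base rate for 7228.88.74 is 12% + $1.55/kg.
7228.88.74 has an FTA preferential rate, but origin Narmark is not Merica; base rate stands.
Duty = $196,402.82 × 12% + 3,118 × $1.55 = $28,401.24.
Total = $38,411.64 + $0.00 + $28,401.24 = $66,812.88.

$66,812.88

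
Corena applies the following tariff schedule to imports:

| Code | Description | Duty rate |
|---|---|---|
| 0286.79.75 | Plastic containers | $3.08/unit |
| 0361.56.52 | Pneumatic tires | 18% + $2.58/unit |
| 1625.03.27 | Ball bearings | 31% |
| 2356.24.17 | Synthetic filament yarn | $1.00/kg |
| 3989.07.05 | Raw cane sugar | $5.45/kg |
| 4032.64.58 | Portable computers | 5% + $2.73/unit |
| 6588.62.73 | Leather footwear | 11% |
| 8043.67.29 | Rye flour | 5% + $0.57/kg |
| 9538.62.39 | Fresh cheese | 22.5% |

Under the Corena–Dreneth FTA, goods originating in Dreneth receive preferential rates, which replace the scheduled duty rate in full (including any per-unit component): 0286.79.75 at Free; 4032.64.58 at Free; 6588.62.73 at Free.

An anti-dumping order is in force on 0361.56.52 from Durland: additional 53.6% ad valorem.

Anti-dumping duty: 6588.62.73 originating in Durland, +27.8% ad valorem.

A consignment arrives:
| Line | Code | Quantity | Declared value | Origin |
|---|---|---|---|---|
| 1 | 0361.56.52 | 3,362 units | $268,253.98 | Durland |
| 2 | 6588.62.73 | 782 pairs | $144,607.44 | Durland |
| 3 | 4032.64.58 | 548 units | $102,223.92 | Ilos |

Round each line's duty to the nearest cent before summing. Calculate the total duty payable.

Line 1 (0361.56.52, Durland, 3,362 units, $268,253.98):
Base rate for 0361.56.52 is 18% + $2.58/unit.
Additional duty on 0361.56.52 from Durland: +53.6%. Applied ad valorem rate: 18% + 53.6% = 71.6%.
Duty = $268,253.98 × 71.6% + 3,362 × $2.58 = $200,743.81.
Line 2 (6588.62.73, Durland, 782 pairs, $144,607.44):
Base rate for 6588.62.73 is 11%.
6588.62.73 has an FTA preferential rate, but origin Durland is not Dreneth; base rate stands.
Additional duty on 6588.62.73 from Durland: +27.8%. Applied ad valorem rate: 11% + 27.8% = 38.8%.
Duty = $144,607.44 × 38.8% = $56,107.69.
Line 3 (4032.64.58, Ilos, 548 units, $102,223.92):
Base rate for 4032.64.58 is 5% + $2.73/unit.
4032.64.58 has an FTA preferential rate, but origin Ilos is not Dreneth; base rate stands.
Duty = $102,223.92 × 5% + 548 × $2.73 = $6,607.24.
Total = $200,743.81 + $56,107.69 + $6,607.24 = $263,458.74.

$263,458.74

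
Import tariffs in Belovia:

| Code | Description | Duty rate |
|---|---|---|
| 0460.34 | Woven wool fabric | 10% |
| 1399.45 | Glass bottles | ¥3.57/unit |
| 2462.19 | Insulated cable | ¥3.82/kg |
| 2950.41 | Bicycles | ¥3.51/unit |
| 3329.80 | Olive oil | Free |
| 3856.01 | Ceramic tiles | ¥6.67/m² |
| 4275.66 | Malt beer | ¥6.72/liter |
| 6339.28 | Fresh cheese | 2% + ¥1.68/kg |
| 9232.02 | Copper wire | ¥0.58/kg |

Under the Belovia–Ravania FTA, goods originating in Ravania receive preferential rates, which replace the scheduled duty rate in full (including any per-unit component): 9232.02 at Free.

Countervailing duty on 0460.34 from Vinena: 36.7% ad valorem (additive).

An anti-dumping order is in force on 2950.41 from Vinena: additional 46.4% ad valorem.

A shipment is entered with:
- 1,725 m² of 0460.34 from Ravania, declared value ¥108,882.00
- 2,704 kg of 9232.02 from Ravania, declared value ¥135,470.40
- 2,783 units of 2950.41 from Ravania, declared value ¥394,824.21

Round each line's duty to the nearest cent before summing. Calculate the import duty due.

¥20,656.53

Line 1 (0460.34, Ravania, 1,725 m², ¥108,882.00):
Base rate for 0460.34 is 10%.
Origin Ravania is the FTA partner but 0460.34 is not on the preference list; base rate stands.
The additional-duty order on 0460.34 targets Vinena, not Ravania; it does not apply.
Duty = ¥108,882.00 × 10% = ¥10,888.20.
Line 2 (9232.02, Ravania, 2,704 kg, ¥135,470.40):
Base rate for 9232.02 is ¥0.58/kg.
Origin Ravania qualifies under the Belovia–Ravania agreement and 9232.02 is covered: preferential rate Free applies instead.
Duty = ¥135,470.40 × 0% = ¥0.00.
Line 3 (2950.41, Ravania, 2,783 units, ¥394,824.21):
Base rate for 2950.41 is ¥3.51/unit.
Origin Ravania is the FTA partner but 2950.41 is not on the preference list; base rate stands.
The additional-duty order on 2950.41 targets Vinena, not Ravania; it does not apply.
Duty = 2,783 × ¥3.51 = ¥9,768.33.
Total = ¥10,888.20 + ¥0.00 + ¥9,768.33 = ¥20,656.53.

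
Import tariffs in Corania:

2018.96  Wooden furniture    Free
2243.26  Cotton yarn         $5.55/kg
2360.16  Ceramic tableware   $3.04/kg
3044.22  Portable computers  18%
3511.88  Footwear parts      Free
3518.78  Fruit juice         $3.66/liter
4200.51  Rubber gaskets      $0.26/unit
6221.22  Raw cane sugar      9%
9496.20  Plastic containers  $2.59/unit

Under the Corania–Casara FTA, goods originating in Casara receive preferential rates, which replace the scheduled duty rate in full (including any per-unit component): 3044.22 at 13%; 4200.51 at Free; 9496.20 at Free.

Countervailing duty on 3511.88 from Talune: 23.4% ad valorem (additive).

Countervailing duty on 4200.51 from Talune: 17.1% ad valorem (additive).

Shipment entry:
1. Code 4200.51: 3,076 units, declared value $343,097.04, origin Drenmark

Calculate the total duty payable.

$799.76

Line 1 (4200.51, Drenmark, 3,076 units, $343,097.04):
Base rate for 4200.51 is $0.26/unit.
4200.51 has an FTA preferential rate, but origin Drenmark is not Casara; base rate stands.
The additional-duty order on 4200.51 targets Talune, not Drenmark; it does not apply.
Duty = 3,076 × $0.26 = $799.76.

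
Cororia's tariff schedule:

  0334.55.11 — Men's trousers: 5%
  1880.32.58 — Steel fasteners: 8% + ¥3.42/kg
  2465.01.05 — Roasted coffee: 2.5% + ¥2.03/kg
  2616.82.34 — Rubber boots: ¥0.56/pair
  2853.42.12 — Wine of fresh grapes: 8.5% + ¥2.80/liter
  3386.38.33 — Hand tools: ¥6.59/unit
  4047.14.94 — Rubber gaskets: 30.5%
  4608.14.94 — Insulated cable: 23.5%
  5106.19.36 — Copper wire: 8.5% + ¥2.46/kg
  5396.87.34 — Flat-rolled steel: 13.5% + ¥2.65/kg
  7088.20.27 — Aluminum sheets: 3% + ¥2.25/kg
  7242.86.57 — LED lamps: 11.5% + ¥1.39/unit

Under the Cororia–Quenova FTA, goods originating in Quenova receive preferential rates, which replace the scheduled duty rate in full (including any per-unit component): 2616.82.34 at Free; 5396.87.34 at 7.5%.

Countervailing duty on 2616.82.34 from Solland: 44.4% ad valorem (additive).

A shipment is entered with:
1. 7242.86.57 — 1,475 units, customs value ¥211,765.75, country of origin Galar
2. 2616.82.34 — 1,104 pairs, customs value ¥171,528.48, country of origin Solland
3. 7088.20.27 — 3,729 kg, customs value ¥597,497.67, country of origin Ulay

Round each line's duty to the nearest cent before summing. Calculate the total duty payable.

¥129,495.38

Line 1 (7242.86.57, Galar, 1,475 units, ¥211,765.75):
Base rate for 7242.86.57 is 11.5% + ¥1.39/unit.
Duty = ¥211,765.75 × 11.5% + 1,475 × ¥1.39 = ¥26,403.31.
Line 2 (2616.82.34, Solland, 1,104 pairs, ¥171,528.48):
Base rate for 2616.82.34 is ¥0.56/pair.
2616.82.34 has an FTA preferential rate, but origin Solland is not Quenova; base rate stands.
Additional duty on 2616.82.34 from Solland: +44.4% ad valorem. Applied ad valorem rate = 44.4%.
Duty = ¥171,528.48 × 44.4% + 1,104 × ¥0.56 = ¥76,776.89.
Line 3 (7088.20.27, Ulay, 3,729 kg, ¥597,497.67):
Base rate for 7088.20.27 is 3% + ¥2.25/kg.
Duty = ¥597,497.67 × 3% + 3,729 × ¥2.25 = ¥26,315.18.
Total = ¥26,403.31 + ¥76,776.89 + ¥26,315.18 = ¥129,495.38.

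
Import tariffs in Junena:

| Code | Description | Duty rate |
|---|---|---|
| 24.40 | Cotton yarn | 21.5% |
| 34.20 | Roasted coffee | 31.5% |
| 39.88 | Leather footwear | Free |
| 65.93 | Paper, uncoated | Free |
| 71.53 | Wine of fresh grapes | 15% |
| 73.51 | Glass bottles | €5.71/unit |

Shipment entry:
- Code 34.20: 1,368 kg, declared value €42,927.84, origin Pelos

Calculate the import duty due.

Line 1 (34.20, Pelos, 1,368 kg, €42,927.84):
Base rate for 34.20 is 31.5%.
Duty = €42,927.84 × 31.5% = €13,522.27.

€13,522.27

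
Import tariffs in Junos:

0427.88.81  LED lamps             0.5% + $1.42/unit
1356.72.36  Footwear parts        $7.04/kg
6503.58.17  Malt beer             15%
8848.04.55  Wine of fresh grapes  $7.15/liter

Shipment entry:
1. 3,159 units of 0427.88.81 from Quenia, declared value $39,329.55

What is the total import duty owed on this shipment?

Line 1 (0427.88.81, Quenia, 3,159 units, $39,329.55):
Base rate for 0427.88.81 is 0.5% + $1.42/unit.
Duty = $39,329.55 × 0.5% + 3,159 × $1.42 = $4,682.43.

$4,682.43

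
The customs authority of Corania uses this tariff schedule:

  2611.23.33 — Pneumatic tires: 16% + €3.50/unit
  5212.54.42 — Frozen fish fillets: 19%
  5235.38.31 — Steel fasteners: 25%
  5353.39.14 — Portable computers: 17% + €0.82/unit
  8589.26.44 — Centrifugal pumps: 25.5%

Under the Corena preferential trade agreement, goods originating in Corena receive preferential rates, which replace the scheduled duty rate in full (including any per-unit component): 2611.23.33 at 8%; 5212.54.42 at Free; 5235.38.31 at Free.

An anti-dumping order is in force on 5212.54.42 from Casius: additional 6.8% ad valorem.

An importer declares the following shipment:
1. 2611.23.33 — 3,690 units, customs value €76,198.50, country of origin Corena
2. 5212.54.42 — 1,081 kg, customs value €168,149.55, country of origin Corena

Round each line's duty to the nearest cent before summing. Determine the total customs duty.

€6,095.88

Line 1 (2611.23.33, Corena, 3,690 units, €76,198.50):
Base rate for 2611.23.33 is 16% + €3.50/unit.
Origin Corena qualifies under the Corania–Corena agreement and 2611.23.33 is covered: preferential rate 8% applies instead.
Duty = €76,198.50 × 8% = €6,095.88.
Line 2 (5212.54.42, Corena, 1,081 kg, €168,149.55):
Base rate for 5212.54.42 is 19%.
Origin Corena qualifies under the Corania–Corena agreement and 5212.54.42 is covered: preferential rate Free applies instead.
The additional-duty order on 5212.54.42 targets Casius, not Corena; it does not apply.
Duty = €168,149.55 × 0% = €0.00.
Total = €6,095.88 + €0.00 = €6,095.88.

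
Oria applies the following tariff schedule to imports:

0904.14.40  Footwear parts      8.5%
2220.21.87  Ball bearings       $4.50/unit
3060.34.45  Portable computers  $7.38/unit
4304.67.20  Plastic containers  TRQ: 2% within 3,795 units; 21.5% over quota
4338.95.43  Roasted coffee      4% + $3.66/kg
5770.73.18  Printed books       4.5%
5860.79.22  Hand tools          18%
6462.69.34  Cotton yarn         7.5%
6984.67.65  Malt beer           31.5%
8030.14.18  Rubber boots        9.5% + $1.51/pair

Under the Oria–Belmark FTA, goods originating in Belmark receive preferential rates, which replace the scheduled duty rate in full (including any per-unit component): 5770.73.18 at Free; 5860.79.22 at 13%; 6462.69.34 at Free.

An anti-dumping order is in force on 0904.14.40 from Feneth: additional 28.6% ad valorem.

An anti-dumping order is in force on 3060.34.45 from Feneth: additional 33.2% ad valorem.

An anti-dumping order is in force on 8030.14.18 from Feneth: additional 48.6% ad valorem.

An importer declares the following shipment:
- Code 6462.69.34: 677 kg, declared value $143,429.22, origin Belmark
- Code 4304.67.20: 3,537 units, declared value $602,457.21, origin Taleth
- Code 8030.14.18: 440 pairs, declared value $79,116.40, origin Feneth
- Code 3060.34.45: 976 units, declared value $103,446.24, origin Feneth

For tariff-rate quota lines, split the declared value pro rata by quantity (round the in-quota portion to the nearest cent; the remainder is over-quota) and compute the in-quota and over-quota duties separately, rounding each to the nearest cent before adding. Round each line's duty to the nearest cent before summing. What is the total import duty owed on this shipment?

Line 1 (6462.69.34, Belmark, 677 kg, $143,429.22):
Base rate for 6462.69.34 is 7.5%.
Origin Belmark qualifies under the Oria–Belmark agreement and 6462.69.34 is covered: preferential rate Free applies instead.
Duty = $143,429.22 × 0% = $0.00.
Line 2 (4304.67.20, Taleth, 3,537 units, $602,457.21):
Code 4304.67.20 is under a tariff-rate quota (threshold 3,795 units). Quantity 3,537 units is within the quota, so the in-quota rate 2% applies to the full value.
Duty = $602,457.21 × 2% = $12,049.14.
Line 3 (8030.14.18, Feneth, 440 pairs, $79,116.40):
Base rate for 8030.14.18 is 9.5% + $1.51/pair.
Additional duty on 8030.14.18 from Feneth: +48.6%. Applied ad valorem rate: 9.5% + 48.6% = 58.1%.
Duty = $79,116.40 × 58.1% + 440 × $1.51 = $46,631.03.
Line 4 (3060.34.45, Feneth, 976 units, $103,446.24):
Base rate for 3060.34.45 is $7.38/unit.
Additional duty on 3060.34.45 from Feneth: +33.2% ad valorem. Applied ad valorem rate = 33.2%.
Duty = $103,446.24 × 33.2% + 976 × $7.38 = $41,547.03.
Total = $0.00 + $12,049.14 + $46,631.03 + $41,547.03 = $100,227.20.

$100,227.20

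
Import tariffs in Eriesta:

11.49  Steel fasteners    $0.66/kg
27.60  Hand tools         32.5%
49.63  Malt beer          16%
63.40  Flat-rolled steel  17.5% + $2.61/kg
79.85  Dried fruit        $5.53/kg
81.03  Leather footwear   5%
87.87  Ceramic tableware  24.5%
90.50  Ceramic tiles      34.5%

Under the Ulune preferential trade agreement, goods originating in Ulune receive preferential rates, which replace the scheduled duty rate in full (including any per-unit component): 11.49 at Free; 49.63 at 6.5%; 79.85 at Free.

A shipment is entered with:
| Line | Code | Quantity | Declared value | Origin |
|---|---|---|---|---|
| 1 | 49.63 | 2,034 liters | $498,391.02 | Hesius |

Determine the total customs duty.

Line 1 (49.63, Hesius, 2,034 liters, $498,391.02):
Base rate for 49.63 is 16%.
49.63 has an FTA preferential rate, but origin Hesius is not Ulune; base rate stands.
Duty = $498,391.02 × 16% = $79,742.56.

$79,742.56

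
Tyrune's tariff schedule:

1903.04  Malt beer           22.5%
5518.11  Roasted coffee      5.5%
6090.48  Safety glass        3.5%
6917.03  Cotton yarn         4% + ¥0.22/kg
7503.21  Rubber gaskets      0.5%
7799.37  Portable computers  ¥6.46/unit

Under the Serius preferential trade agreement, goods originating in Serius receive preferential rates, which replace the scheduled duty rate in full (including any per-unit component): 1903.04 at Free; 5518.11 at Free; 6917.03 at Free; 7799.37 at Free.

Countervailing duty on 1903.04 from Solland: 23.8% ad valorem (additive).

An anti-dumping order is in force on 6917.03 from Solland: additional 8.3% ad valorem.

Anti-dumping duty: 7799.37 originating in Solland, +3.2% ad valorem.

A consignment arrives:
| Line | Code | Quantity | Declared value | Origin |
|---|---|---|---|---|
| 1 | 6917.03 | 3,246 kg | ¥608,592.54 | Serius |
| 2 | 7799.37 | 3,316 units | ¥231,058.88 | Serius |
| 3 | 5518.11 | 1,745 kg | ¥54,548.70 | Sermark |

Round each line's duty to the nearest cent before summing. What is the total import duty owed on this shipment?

¥3,000.18

Line 1 (6917.03, Serius, 3,246 kg, ¥608,592.54):
Base rate for 6917.03 is 4% + ¥0.22/kg.
Origin Serius qualifies under the Tyrune–Serius agreement and 6917.03 is covered: preferential rate Free applies instead.
The additional-duty order on 6917.03 targets Solland, not Serius; it does not apply.
Duty = ¥608,592.54 × 0% = ¥0.00.
Line 2 (7799.37, Serius, 3,316 units, ¥231,058.88):
Base rate for 7799.37 is ¥6.46/unit.
Origin Serius qualifies under the Tyrune–Serius agreement and 7799.37 is covered: preferential rate Free applies instead.
The additional-duty order on 7799.37 targets Solland, not Serius; it does not apply.
Duty = ¥231,058.88 × 0% = ¥0.00.
Line 3 (5518.11, Sermark, 1,745 kg, ¥54,548.70):
Base rate for 5518.11 is 5.5%.
5518.11 has an FTA preferential rate, but origin Sermark is not Serius; base rate stands.
Duty = ¥54,548.70 × 5.5% = ¥3,000.18.
Total = ¥0.00 + ¥0.00 + ¥3,000.18 = ¥3,000.18.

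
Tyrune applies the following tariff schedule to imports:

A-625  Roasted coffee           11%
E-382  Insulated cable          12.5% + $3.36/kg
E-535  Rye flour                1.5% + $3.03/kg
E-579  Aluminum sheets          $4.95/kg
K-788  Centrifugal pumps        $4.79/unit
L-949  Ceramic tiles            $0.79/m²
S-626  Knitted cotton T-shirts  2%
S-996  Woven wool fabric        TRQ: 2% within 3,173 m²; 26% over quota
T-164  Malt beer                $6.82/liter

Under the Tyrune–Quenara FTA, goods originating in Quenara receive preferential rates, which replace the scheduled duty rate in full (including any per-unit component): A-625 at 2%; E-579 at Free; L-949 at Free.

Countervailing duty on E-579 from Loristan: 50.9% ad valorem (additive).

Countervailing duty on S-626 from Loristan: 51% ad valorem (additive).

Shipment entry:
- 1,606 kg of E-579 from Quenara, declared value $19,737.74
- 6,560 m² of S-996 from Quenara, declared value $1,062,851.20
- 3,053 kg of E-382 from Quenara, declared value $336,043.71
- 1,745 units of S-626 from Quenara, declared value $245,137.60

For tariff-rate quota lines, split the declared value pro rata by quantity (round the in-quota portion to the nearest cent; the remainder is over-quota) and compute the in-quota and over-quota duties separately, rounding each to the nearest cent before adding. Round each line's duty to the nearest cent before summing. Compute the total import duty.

Line 1 (E-579, Quenara, 1,606 kg, $19,737.74):
Base rate for E-579 is $4.95/kg.
Origin Quenara qualifies under the Tyrune–Quenara agreement and E-579 is covered: preferential rate Free applies instead.
The additional-duty order on E-579 targets Loristan, not Quenara; it does not apply.
Duty = $19,737.74 × 0% = $0.00.
Line 2 (S-996, Quenara, 6,560 m², $1,062,851.20):
Code S-996 is under a tariff-rate quota (threshold 3,173 m²). In-quota: 3,173 m² at 2%; over-quota: 3,387 m² at 26%.
Pro-rata value split: in-quota = $1,062,851.20 × 3,173/6,560 = $514,089.46; over-quota = $1,062,851.20 − $514,089.46 = $548,761.74.
In-quota duty = $514,089.46 × 2% = $10,281.79. Over-quota duty = $548,761.74 × 26% = $142,678.05.
Line duty = $10,281.79 + $142,678.05 = $152,959.84.
Line 3 (E-382, Quenara, 3,053 kg, $336,043.71):
Base rate for E-382 is 12.5% + $3.36/kg.
Origin Quenara is the FTA partner but E-382 is not on the preference list; base rate stands.
Duty = $336,043.71 × 12.5% + 3,053 × $3.36 = $52,263.54.
Line 4 (S-626, Quenara, 1,745 units, $245,137.60):
Base rate for S-626 is 2%.
Origin Quenara is the FTA partner but S-626 is not on the preference list; base rate stands.
The additional-duty order on S-626 targets Loristan, not Quenara; it does not apply.
Duty = $245,137.60 × 2% = $4,902.75.
Total = $0.00 + $152,959.84 + $52,263.54 + $4,902.75 = $210,126.13.

$210,126.13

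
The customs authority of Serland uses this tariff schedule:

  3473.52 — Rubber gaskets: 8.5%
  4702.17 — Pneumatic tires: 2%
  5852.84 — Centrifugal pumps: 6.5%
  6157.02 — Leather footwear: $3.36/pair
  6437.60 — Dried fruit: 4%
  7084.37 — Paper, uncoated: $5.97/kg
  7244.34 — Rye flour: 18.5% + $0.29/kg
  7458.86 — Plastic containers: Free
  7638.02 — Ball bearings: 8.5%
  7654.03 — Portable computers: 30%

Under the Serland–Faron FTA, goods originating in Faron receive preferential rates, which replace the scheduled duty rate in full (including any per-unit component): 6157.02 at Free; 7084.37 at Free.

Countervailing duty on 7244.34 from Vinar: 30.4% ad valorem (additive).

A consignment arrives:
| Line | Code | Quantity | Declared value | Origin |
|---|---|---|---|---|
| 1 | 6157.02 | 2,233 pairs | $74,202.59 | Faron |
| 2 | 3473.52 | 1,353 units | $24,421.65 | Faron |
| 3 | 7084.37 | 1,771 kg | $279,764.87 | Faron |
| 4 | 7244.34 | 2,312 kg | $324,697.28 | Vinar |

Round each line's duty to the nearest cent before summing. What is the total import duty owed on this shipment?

Line 1 (6157.02, Faron, 2,233 pairs, $74,202.59):
Base rate for 6157.02 is $3.36/pair.
Origin Faron qualifies under the Serland–Faron agreement and 6157.02 is covered: preferential rate Free applies instead.
Duty = $74,202.59 × 0% = $0.00.
Line 2 (3473.52, Faron, 1,353 units, $24,421.65):
Base rate for 3473.52 is 8.5%.
Origin Faron is the FTA partner but 3473.52 is not on the preference list; base rate stands.
Duty = $24,421.65 × 8.5% = $2,075.84.
Line 3 (7084.37, Faron, 1,771 kg, $279,764.87):
Base rate for 7084.37 is $5.97/kg.
Origin Faron qualifies under the Serland–Faron agreement and 7084.37 is covered: preferential rate Free applies instead.
Duty = $279,764.87 × 0% = $0.00.
Line 4 (7244.34, Vinar, 2,312 kg, $324,697.28):
Base rate for 7244.34 is 18.5% + $0.29/kg.
Additional duty on 7244.34 from Vinar: +30.4%. Applied ad valorem rate: 18.5% + 30.4% = 48.9%.
Duty = $324,697.28 × 48.9% + 2,312 × $0.29 = $159,447.45.
Total = $0.00 + $2,075.84 + $0.00 + $159,447.45 = $161,523.29.

$161,523.29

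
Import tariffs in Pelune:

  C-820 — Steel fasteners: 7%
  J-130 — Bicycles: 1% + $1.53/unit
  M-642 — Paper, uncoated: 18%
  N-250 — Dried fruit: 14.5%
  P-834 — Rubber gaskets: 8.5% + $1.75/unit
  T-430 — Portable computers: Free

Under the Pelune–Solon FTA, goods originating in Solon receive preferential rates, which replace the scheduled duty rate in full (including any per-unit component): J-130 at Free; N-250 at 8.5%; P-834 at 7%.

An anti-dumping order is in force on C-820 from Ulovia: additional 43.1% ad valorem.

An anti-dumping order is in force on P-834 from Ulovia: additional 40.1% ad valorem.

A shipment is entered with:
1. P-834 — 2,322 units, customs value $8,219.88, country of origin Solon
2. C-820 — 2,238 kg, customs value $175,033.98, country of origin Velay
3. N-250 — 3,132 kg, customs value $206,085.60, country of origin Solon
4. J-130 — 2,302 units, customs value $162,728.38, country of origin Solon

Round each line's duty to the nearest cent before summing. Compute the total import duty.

$30,345.05

Line 1 (P-834, Solon, 2,322 units, $8,219.88):
Base rate for P-834 is 8.5% + $1.75/unit.
Origin Solon qualifies under the Pelune–Solon agreement and P-834 is covered: preferential rate 7% applies instead.
The additional-duty order on P-834 targets Ulovia, not Solon; it does not apply.
Duty = $8,219.88 × 7% = $575.39.
Line 2 (C-820, Velay, 2,238 kg, $175,033.98):
Base rate for C-820 is 7%.
The additional-duty order on C-820 targets Ulovia, not Velay; it does not apply.
Duty = $175,033.98 × 7% = $12,252.38.
Line 3 (N-250, Solon, 3,132 kg, $206,085.60):
Base rate for N-250 is 14.5%.
Origin Solon qualifies under the Pelune–Solon agreement and N-250 is covered: preferential rate 8.5% applies instead.
Duty = $206,085.60 × 8.5% = $17,517.28.
Line 4 (J-130, Solon, 2,302 units, $162,728.38):
Base rate for J-130 is 1% + $1.53/unit.
Origin Solon qualifies under the Pelune–Solon agreement and J-130 is covered: preferential rate Free applies instead.
Duty = $162,728.38 × 0% = $0.00.
Total = $575.39 + $12,252.38 + $17,517.28 + $0.00 = $30,345.05.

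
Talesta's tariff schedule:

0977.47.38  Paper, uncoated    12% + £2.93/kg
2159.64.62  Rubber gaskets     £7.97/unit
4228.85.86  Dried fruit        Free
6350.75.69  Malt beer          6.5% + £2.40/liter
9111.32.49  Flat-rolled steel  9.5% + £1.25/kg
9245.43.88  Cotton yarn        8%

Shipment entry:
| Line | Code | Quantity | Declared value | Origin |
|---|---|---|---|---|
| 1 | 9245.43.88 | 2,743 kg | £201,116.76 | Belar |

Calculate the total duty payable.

Line 1 (9245.43.88, Belar, 2,743 kg, £201,116.76):
Base rate for 9245.43.88 is 8%.
Duty = £201,116.76 × 8% = £16,089.34.

£16,089.34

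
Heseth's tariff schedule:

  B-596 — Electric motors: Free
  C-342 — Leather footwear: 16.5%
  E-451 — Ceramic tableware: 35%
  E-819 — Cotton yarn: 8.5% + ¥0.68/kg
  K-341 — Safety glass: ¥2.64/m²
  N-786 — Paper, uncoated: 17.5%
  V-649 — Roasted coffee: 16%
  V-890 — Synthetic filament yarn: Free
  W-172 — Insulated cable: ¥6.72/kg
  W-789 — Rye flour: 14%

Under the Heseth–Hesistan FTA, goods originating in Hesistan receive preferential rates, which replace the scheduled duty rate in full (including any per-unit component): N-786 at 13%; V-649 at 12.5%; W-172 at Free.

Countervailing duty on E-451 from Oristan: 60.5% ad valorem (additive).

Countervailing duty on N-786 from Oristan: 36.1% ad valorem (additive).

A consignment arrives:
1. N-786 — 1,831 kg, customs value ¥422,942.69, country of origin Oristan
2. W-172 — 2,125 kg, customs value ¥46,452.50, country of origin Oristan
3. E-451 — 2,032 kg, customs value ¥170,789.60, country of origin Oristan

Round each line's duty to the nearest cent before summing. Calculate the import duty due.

¥404,081.35

Line 1 (N-786, Oristan, 1,831 kg, ¥422,942.69):
Base rate for N-786 is 17.5%.
N-786 has an FTA preferential rate, but origin Oristan is not Hesistan; base rate stands.
Additional duty on N-786 from Oristan: +36.1%. Applied ad valorem rate: 17.5% + 36.1% = 53.6%.
Duty = ¥422,942.69 × 53.6% = ¥226,697.28.
Line 2 (W-172, Oristan, 2,125 kg, ¥46,452.50):
Base rate for W-172 is ¥6.72/kg.
W-172 has an FTA preferential rate, but origin Oristan is not Hesistan; base rate stands.
Duty = 2,125 × ¥6.72 = ¥14,280.00.
Line 3 (E-451, Oristan, 2,032 kg, ¥170,789.60):
Base rate for E-451 is 35%.
Additional duty on E-451 from Oristan: +60.5%. Applied ad valorem rate: 35% + 60.5% = 95.5%.
Duty = ¥170,789.60 × 95.5% = ¥163,104.07.
Total = ¥226,697.28 + ¥14,280.00 + ¥163,104.07 = ¥404,081.35.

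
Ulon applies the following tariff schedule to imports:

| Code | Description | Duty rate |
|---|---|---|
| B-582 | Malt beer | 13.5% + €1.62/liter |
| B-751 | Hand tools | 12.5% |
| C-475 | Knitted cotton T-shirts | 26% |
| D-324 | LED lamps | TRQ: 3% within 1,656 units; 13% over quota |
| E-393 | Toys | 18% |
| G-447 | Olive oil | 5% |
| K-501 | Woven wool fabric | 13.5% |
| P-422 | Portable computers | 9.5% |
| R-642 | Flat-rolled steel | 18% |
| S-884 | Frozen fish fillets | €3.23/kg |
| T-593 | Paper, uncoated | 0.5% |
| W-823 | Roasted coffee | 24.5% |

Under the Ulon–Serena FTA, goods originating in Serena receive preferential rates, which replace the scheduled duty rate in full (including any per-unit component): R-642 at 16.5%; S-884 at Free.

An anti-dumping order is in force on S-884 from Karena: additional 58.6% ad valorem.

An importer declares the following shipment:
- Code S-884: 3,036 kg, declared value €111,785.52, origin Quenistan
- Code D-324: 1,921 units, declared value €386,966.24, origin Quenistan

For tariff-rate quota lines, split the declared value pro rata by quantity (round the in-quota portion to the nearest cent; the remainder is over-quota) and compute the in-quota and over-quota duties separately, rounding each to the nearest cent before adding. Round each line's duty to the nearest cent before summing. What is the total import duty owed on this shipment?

Line 1 (S-884, Quenistan, 3,036 kg, €111,785.52):
Base rate for S-884 is €3.23/kg.
S-884 has an FTA preferential rate, but origin Quenistan is not Serena; base rate stands.
The additional-duty order on S-884 targets Karena, not Quenistan; it does not apply.
Duty = 3,036 × €3.23 = €9,806.28.
Line 2 (D-324, Quenistan, 1,921 units, €386,966.24):
Code D-324 is under a tariff-rate quota (threshold 1,656 units). In-quota: 1,656 units at 3%; over-quota: 265 units at 13%.
Pro-rata value split: in-quota = €386,966.24 × 1,656/1,921 = €333,584.64; over-quota = €386,966.24 − €333,584.64 = €53,381.60.
In-quota duty = €333,584.64 × 3% = €10,007.54. Over-quota duty = €53,381.60 × 13% = €6,939.61.
Line duty = €10,007.54 + €6,939.61 = €16,947.15.
Total = €9,806.28 + €16,947.15 = €26,753.43.

€26,753.43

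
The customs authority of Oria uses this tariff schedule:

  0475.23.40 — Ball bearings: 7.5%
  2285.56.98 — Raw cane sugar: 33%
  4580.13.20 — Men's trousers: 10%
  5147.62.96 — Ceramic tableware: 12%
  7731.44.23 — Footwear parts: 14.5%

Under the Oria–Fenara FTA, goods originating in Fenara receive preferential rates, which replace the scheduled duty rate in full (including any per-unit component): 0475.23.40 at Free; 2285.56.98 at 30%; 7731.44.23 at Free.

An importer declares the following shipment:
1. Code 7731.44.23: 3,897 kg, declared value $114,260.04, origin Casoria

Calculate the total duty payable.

Line 1 (7731.44.23, Casoria, 3,897 kg, $114,260.04):
Base rate for 7731.44.23 is 14.5%.
7731.44.23 has an FTA preferential rate, but origin Casoria is not Fenara; base rate stands.
Duty = $114,260.04 × 14.5% = $16,567.71.

$16,567.71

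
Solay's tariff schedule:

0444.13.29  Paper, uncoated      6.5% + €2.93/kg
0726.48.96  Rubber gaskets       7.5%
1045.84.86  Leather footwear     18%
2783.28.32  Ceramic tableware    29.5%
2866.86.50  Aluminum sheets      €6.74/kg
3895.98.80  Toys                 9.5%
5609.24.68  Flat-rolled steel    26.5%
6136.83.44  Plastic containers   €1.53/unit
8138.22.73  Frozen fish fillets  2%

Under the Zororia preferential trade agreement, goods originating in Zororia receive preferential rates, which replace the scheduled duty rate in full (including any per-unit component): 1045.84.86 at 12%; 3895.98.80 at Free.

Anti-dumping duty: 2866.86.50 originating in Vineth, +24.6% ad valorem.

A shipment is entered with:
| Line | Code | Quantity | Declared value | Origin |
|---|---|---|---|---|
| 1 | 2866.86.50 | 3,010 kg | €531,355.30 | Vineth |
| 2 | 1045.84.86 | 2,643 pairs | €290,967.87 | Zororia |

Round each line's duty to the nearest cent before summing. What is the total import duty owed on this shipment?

€185,916.94

Line 1 (2866.86.50, Vineth, 3,010 kg, €531,355.30):
Base rate for 2866.86.50 is €6.74/kg.
Additional duty on 2866.86.50 from Vineth: +24.6% ad valorem. Applied ad valorem rate = 24.6%.
Duty = €531,355.30 × 24.6% + 3,010 × €6.74 = €151,000.80.
Line 2 (1045.84.86, Zororia, 2,643 pairs, €290,967.87):
Base rate for 1045.84.86 is 18%.
Origin Zororia qualifies under the Solay–Zororia agreement and 1045.84.86 is covered: preferential rate 12% applies instead.
Duty = €290,967.87 × 12% = €34,916.14.
Total = €151,000.80 + €34,916.14 = €185,916.94.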